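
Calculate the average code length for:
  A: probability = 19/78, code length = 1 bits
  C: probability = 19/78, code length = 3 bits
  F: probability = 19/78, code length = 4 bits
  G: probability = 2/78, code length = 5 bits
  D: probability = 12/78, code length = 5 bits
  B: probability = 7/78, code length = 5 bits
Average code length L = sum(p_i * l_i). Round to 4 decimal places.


Weighted contributions p_i * l_i:
  A: (19/78) * 1 = 19/78
  C: (19/78) * 3 = 57/78
  F: (19/78) * 4 = 76/78
  G: (2/78) * 5 = 10/78
  D: (12/78) * 5 = 60/78
  B: (7/78) * 5 = 35/78
Sum = (19 + 57 + 76 + 10 + 60 + 35)/78 = 257/78

L = 257/78 = 3.2949 bits/symbol


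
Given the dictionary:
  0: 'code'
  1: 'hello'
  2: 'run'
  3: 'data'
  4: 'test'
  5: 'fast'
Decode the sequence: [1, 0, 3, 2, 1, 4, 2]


Look up each index in the dictionary:
  1 -> 'hello'
  0 -> 'code'
  3 -> 'data'
  2 -> 'run'
  1 -> 'hello'
  4 -> 'test'
  2 -> 'run'

Decoded: "hello code data run hello test run"


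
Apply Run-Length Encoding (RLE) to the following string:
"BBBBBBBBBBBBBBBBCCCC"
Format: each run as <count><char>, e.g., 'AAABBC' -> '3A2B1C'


Scanning runs left to right:
  i=0: run of 'B' x 16 -> '16B'
  i=16: run of 'C' x 4 -> '4C'

RLE = 16B4C


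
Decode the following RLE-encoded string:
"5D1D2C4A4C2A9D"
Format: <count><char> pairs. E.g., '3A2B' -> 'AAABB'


Expanding each <count><char> pair:
  5D -> 'DDDDD'
  1D -> 'D'
  2C -> 'CC'
  4A -> 'AAAA'
  4C -> 'CCCC'
  2A -> 'AA'
  9D -> 'DDDDDDDDD'

Decoded = DDDDDDCCAAAACCCCAADDDDDDDDD


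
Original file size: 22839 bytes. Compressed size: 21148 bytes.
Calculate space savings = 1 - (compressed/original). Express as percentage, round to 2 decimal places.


ratio = compressed/original = 21148/22839 = 0.92596
savings = 1 - ratio = 1 - 0.92596 = 0.07404
as a percentage: 0.07404 * 100 = 7.4%

Space savings = 1 - 21148/22839 = 7.4%


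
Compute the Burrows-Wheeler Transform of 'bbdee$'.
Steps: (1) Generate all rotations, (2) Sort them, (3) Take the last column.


Rotations (sorted):
  0: $bbdee -> last char: e
  1: bbdee$ -> last char: $
  2: bdee$b -> last char: b
  3: dee$bb -> last char: b
  4: e$bbde -> last char: e
  5: ee$bbd -> last char: d


BWT = e$bbed


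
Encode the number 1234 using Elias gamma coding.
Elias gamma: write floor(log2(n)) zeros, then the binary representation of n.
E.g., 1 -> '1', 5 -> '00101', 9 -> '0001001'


num_bits = floor(log2(1234)) + 1 = 11
leading_zeros = num_bits - 1 = 10
binary(1234) = 10011010010

Elias gamma(1234) = '0000000000' + '10011010010' = 000000000010011010010 (21 bits)


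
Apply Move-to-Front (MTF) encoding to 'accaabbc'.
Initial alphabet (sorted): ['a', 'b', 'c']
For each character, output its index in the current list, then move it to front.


MTF encoding:
'a': index 0 in ['a', 'b', 'c'] -> ['a', 'b', 'c']
'c': index 2 in ['a', 'b', 'c'] -> ['c', 'a', 'b']
'c': index 0 in ['c', 'a', 'b'] -> ['c', 'a', 'b']
'a': index 1 in ['c', 'a', 'b'] -> ['a', 'c', 'b']
'a': index 0 in ['a', 'c', 'b'] -> ['a', 'c', 'b']
'b': index 2 in ['a', 'c', 'b'] -> ['b', 'a', 'c']
'b': index 0 in ['b', 'a', 'c'] -> ['b', 'a', 'c']
'c': index 2 in ['b', 'a', 'c'] -> ['c', 'b', 'a']


Output: [0, 2, 0, 1, 0, 2, 0, 2]


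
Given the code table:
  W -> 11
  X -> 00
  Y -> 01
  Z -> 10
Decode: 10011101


Decoding:
10 -> Z
01 -> Y
11 -> W
01 -> Y


Result: ZYWY


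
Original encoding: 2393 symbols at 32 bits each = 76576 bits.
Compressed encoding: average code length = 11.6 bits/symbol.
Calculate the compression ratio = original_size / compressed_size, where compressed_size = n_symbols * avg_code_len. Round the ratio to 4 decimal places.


original_size = n_symbols * orig_bits = 2393 * 32 = 76576 bits
compressed_size = n_symbols * avg_code_len = 2393 * 11.6 = 27758.8 bits
ratio = original_size / compressed_size = 76576 / 27758.8 = 2.7586

Compression ratio = 2.7586


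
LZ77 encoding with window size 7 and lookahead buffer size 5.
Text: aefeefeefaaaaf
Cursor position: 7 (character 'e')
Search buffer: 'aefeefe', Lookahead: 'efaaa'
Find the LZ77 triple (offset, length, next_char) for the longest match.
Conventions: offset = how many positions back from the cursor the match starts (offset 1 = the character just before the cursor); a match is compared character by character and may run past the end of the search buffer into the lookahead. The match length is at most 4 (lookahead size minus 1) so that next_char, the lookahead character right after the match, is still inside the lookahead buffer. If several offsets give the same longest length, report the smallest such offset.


Try each offset into the search buffer:
  offset=1 (pos 6, char 'e'): match length 1
  offset=2 (pos 5, char 'f'): match length 0
  offset=3 (pos 4, char 'e'): match length 2
  offset=4 (pos 3, char 'e'): match length 1
  offset=5 (pos 2, char 'f'): match length 0
  offset=6 (pos 1, char 'e'): match length 2
  offset=7 (pos 0, char 'a'): match length 0
Longest match has length 2, found at offsets 3, 6; take the smallest, offset 3.
next_char = character at position 7 + 2 = 9 -> 'a'

Best match: offset=3, length=2 (matching 'ef' starting at position 4)
LZ77 triple: (3, 2, 'a')


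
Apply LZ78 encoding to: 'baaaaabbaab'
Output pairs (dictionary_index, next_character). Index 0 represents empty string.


LZ78 encoding steps:
Dictionary: {0: ''}
Step 1: w='' (idx 0), next='b' -> output (0, 'b'), add 'b' as idx 1
Step 2: w='' (idx 0), next='a' -> output (0, 'a'), add 'a' as idx 2
Step 3: w='a' (idx 2), next='a' -> output (2, 'a'), add 'aa' as idx 3
Step 4: w='aa' (idx 3), next='b' -> output (3, 'b'), add 'aab' as idx 4
Step 5: w='b' (idx 1), next='a' -> output (1, 'a'), add 'ba' as idx 5
Step 6: w='a' (idx 2), next='b' -> output (2, 'b'), add 'ab' as idx 6


Encoded: [(0, 'b'), (0, 'a'), (2, 'a'), (3, 'b'), (1, 'a'), (2, 'b')]


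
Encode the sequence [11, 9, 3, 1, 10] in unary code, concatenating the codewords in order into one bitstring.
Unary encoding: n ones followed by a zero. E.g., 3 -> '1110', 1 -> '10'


Encode each number as n ones followed by a terminating 0:
  11 -> 111111111110 (12 bits)
  9 -> 1111111110 (10 bits)
  3 -> 1110 (4 bits)
  1 -> 10 (2 bits)
  10 -> 11111111110 (11 bits)
Total length = 12 + 10 + 4 + 2 + 11 = 39 bits.

Unary([11, 9, 3, 1, 10]) = 111111111110111111111011101011111111110 (39 bits)


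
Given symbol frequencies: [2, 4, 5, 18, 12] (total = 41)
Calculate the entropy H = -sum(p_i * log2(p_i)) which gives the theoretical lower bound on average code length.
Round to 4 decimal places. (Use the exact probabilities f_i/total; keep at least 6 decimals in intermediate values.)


Per-symbol terms -p_i * log2(p_i) with p_i = f_i/41:
  p = 2/41 = 0.048780: log2(p) = -4.357552, -p*log2(p) = 0.212564
  p = 4/41 = 0.097561: log2(p) = -3.357552, -p*log2(p) = 0.327566
  p = 5/41 = 0.121951: log2(p) = -3.035624, -p*log2(p) = 0.370198
  p = 18/41 = 0.439024: log2(p) = -1.187627, -p*log2(p) = 0.521397
  p = 12/41 = 0.292683: log2(p) = -1.772590, -p*log2(p) = 0.518807
H = 0.212564 + 0.327566 + 0.370198 + 0.521397 + 0.518807 = 1.950532

H = 1.9505 bits/symbol


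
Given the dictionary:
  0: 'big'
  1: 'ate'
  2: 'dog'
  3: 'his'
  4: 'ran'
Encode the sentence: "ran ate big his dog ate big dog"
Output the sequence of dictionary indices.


Look up each word in the dictionary:
  'ran' -> 4
  'ate' -> 1
  'big' -> 0
  'his' -> 3
  'dog' -> 2
  'ate' -> 1
  'big' -> 0
  'dog' -> 2

Encoded: [4, 1, 0, 3, 2, 1, 0, 2]


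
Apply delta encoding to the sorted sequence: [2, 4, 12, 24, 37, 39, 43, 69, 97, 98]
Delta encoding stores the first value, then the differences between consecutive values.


First value: 2
Deltas:
  4 - 2 = 2
  12 - 4 = 8
  24 - 12 = 12
  37 - 24 = 13
  39 - 37 = 2
  43 - 39 = 4
  69 - 43 = 26
  97 - 69 = 28
  98 - 97 = 1


Delta encoded: [2, 2, 8, 12, 13, 2, 4, 26, 28, 1]


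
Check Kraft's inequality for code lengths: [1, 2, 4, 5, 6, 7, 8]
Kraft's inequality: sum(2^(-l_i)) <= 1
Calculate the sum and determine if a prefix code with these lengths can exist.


Sum = 2^(-1) + 2^(-2) + 2^(-4) + 2^(-5) + 2^(-6) + 2^(-7) + 2^(-8)
    = 0.5 + 0.25 + 0.0625 + 0.03125 + 0.015625 + 0.0078125 + 0.00390625
    = 223/256 = 0.87109375
Since 0.87109375 <= 1, Kraft's inequality IS satisfied.
A prefix code with these lengths CAN exist.

Kraft sum = 0.87109375. Satisfied.


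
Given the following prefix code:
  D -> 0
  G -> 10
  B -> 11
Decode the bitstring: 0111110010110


Decoding step by step:
Bits 0 -> D
Bits 11 -> B
Bits 11 -> B
Bits 10 -> G
Bits 0 -> D
Bits 10 -> G
Bits 11 -> B
Bits 0 -> D


Decoded message: DBBGDGBD


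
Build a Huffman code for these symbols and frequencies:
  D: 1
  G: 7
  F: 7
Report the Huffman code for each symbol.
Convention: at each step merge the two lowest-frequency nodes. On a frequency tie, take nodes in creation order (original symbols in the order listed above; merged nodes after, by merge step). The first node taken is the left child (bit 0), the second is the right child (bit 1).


Huffman tree construction:
Step 1: Merge D(1) + G(7) = 8
Step 2: Merge F(7) + (D+G)(8) = 15
Read each symbol's code off the tree from the root (left child = 0, right child = 1).

Codes:
  D: 10 (length 2)
  G: 11 (length 2)
  F: 0 (length 1)
Average code length: 23/15 = 1.5333 bits/symbol


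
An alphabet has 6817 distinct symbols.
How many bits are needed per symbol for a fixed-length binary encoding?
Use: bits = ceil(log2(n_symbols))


log2(6817) = 12.7349
Bracket: 2^12 = 4096 < 6817 <= 2^13 = 8192
So ceil(log2(6817)) = 13

bits = ceil(log2(6817)) = ceil(12.7349) = 13 bits


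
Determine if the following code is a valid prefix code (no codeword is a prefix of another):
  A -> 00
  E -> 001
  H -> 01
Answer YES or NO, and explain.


Checking each pair (does one codeword prefix another?):
  A='00' vs E='001': prefix -- VIOLATION

NO -- this is NOT a valid prefix code. A (00) is a prefix of E (001).


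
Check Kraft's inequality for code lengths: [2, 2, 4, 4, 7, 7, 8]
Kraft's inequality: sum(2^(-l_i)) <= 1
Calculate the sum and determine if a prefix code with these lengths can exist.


Sum = 2^(-2) + 2^(-2) + 2^(-4) + 2^(-4) + 2^(-7) + 2^(-7) + 2^(-8)
    = 0.25 + 0.25 + 0.0625 + 0.0625 + 0.0078125 + 0.0078125 + 0.00390625
    = 165/256 = 0.64453125
Since 0.64453125 <= 1, Kraft's inequality IS satisfied.
A prefix code with these lengths CAN exist.

Kraft sum = 0.64453125. Satisfied.


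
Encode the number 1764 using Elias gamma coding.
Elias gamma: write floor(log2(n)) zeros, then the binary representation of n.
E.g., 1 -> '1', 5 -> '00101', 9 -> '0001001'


num_bits = floor(log2(1764)) + 1 = 11
leading_zeros = num_bits - 1 = 10
binary(1764) = 11011100100

Elias gamma(1764) = '0000000000' + '11011100100' = 000000000011011100100 (21 bits)


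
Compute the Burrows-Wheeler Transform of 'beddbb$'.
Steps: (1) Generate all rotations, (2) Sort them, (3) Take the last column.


Rotations (sorted):
  0: $beddbb -> last char: b
  1: b$beddb -> last char: b
  2: bb$bedd -> last char: d
  3: beddbb$ -> last char: $
  4: dbb$bed -> last char: d
  5: ddbb$be -> last char: e
  6: eddbb$b -> last char: b


BWT = bbd$deb


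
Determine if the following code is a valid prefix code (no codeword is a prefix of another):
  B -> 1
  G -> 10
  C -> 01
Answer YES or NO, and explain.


Checking each pair (does one codeword prefix another?):
  B='1' vs G='10': prefix -- VIOLATION

NO -- this is NOT a valid prefix code. B (1) is a prefix of G (10).


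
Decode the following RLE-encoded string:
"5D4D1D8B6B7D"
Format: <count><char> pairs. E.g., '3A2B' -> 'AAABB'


Expanding each <count><char> pair:
  5D -> 'DDDDD'
  4D -> 'DDDD'
  1D -> 'D'
  8B -> 'BBBBBBBB'
  6B -> 'BBBBBB'
  7D -> 'DDDDDDD'

Decoded = DDDDDDDDDDBBBBBBBBBBBBBBDDDDDDD


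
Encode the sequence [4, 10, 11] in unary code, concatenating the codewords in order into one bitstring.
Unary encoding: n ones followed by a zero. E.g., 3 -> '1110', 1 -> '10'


Encode each number as n ones followed by a terminating 0:
  4 -> 11110 (5 bits)
  10 -> 11111111110 (11 bits)
  11 -> 111111111110 (12 bits)
Total length = 5 + 11 + 12 = 28 bits.

Unary([4, 10, 11]) = 1111011111111110111111111110 (28 bits)


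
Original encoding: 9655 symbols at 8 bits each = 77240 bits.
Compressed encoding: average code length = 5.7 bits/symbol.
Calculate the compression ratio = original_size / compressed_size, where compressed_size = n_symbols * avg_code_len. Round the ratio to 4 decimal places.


original_size = n_symbols * orig_bits = 9655 * 8 = 77240 bits
compressed_size = n_symbols * avg_code_len = 9655 * 5.7 = 55033.5 bits
ratio = original_size / compressed_size = 77240 / 55033.5 = 1.4035

Compression ratio = 1.4035


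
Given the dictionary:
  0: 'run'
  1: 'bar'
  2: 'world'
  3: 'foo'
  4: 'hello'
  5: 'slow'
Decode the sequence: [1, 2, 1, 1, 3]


Look up each index in the dictionary:
  1 -> 'bar'
  2 -> 'world'
  1 -> 'bar'
  1 -> 'bar'
  3 -> 'foo'

Decoded: "bar world bar bar foo"


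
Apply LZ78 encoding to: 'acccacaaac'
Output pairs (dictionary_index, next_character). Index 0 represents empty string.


LZ78 encoding steps:
Dictionary: {0: ''}
Step 1: w='' (idx 0), next='a' -> output (0, 'a'), add 'a' as idx 1
Step 2: w='' (idx 0), next='c' -> output (0, 'c'), add 'c' as idx 2
Step 3: w='c' (idx 2), next='c' -> output (2, 'c'), add 'cc' as idx 3
Step 4: w='a' (idx 1), next='c' -> output (1, 'c'), add 'ac' as idx 4
Step 5: w='a' (idx 1), next='a' -> output (1, 'a'), add 'aa' as idx 5
Step 6: w='ac' (idx 4), end of input -> output (4, '')


Encoded: [(0, 'a'), (0, 'c'), (2, 'c'), (1, 'c'), (1, 'a'), (4, '')]


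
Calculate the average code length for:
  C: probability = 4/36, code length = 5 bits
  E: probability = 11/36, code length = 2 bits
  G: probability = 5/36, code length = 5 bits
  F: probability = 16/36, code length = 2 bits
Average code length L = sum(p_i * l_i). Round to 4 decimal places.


Weighted contributions p_i * l_i:
  C: (4/36) * 5 = 20/36
  E: (11/36) * 2 = 22/36
  G: (5/36) * 5 = 25/36
  F: (16/36) * 2 = 32/36
Sum = (20 + 22 + 25 + 32)/36 = 99/36

L = 99/36 = 2.7500 bits/symbol


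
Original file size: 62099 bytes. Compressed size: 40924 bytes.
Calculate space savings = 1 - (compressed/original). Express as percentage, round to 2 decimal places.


ratio = compressed/original = 40924/62099 = 0.659012
savings = 1 - ratio = 1 - 0.659012 = 0.340988
as a percentage: 0.340988 * 100 = 34.1%

Space savings = 1 - 40924/62099 = 34.1%


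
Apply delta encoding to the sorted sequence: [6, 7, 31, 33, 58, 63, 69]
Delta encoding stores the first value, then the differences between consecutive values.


First value: 6
Deltas:
  7 - 6 = 1
  31 - 7 = 24
  33 - 31 = 2
  58 - 33 = 25
  63 - 58 = 5
  69 - 63 = 6


Delta encoded: [6, 1, 24, 2, 25, 5, 6]


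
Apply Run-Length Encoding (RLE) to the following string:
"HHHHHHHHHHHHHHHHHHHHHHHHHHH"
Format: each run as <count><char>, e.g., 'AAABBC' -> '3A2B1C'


Scanning runs left to right:
  i=0: run of 'H' x 27 -> '27H'

RLE = 27H


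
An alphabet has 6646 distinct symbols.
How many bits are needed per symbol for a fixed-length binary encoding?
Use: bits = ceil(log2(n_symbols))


log2(6646) = 12.6983
Bracket: 2^12 = 4096 < 6646 <= 2^13 = 8192
So ceil(log2(6646)) = 13

bits = ceil(log2(6646)) = ceil(12.6983) = 13 bits


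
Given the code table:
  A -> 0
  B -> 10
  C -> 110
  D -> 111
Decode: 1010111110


Decoding:
10 -> B
10 -> B
111 -> D
110 -> C


Result: BBDC


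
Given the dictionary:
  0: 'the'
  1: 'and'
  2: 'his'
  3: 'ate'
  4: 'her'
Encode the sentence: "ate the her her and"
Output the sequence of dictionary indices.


Look up each word in the dictionary:
  'ate' -> 3
  'the' -> 0
  'her' -> 4
  'her' -> 4
  'and' -> 1

Encoded: [3, 0, 4, 4, 1]


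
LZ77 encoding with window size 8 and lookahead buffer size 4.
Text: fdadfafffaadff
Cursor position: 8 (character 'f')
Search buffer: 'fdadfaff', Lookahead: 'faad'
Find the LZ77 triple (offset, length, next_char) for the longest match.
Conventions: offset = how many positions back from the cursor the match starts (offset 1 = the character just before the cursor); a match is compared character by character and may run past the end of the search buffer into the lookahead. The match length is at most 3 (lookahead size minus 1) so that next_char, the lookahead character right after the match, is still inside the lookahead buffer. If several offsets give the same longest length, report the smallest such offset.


Try each offset into the search buffer:
  offset=1 (pos 7, char 'f'): match length 1
  offset=2 (pos 6, char 'f'): match length 1
  offset=3 (pos 5, char 'a'): match length 0
  offset=4 (pos 4, char 'f'): match length 2
  offset=5 (pos 3, char 'd'): match length 0
  offset=6 (pos 2, char 'a'): match length 0
  offset=7 (pos 1, char 'd'): match length 0
  offset=8 (pos 0, char 'f'): match length 1
Longest match has length 2 at offset 4.
next_char = character at position 8 + 2 = 10 -> 'a'

Best match: offset=4, length=2 (matching 'fa' starting at position 4)
LZ77 triple: (4, 2, 'a')


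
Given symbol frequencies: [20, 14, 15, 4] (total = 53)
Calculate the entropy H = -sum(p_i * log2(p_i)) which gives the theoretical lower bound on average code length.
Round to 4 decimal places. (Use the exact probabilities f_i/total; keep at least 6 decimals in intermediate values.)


Per-symbol terms -p_i * log2(p_i) with p_i = f_i/53:
  p = 20/53 = 0.377358: log2(p) = -1.405992, -p*log2(p) = 0.530563
  p = 14/53 = 0.264151: log2(p) = -1.920566, -p*log2(p) = 0.507319
  p = 15/53 = 0.283019: log2(p) = -1.821030, -p*log2(p) = 0.515386
  p = 4/53 = 0.075472: log2(p) = -3.727920, -p*log2(p) = 0.281352
H = 0.530563 + 0.507319 + 0.515386 + 0.281352 = 1.834620

H = 1.8346 bits/symbol


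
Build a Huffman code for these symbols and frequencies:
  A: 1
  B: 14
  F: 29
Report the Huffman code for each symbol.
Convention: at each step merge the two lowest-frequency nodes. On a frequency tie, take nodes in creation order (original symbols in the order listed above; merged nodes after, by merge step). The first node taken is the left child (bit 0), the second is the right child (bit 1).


Huffman tree construction:
Step 1: Merge A(1) + B(14) = 15
Step 2: Merge (A+B)(15) + F(29) = 44
Read each symbol's code off the tree from the root (left child = 0, right child = 1).

Codes:
  A: 00 (length 2)
  B: 01 (length 2)
  F: 1 (length 1)
Average code length: 59/44 = 1.3409 bits/symbol


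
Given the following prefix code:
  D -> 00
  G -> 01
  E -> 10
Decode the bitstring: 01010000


Decoding step by step:
Bits 01 -> G
Bits 01 -> G
Bits 00 -> D
Bits 00 -> D


Decoded message: GGDD


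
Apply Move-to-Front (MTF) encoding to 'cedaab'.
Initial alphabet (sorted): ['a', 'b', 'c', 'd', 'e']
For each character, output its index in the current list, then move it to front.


MTF encoding:
'c': index 2 in ['a', 'b', 'c', 'd', 'e'] -> ['c', 'a', 'b', 'd', 'e']
'e': index 4 in ['c', 'a', 'b', 'd', 'e'] -> ['e', 'c', 'a', 'b', 'd']
'd': index 4 in ['e', 'c', 'a', 'b', 'd'] -> ['d', 'e', 'c', 'a', 'b']
'a': index 3 in ['d', 'e', 'c', 'a', 'b'] -> ['a', 'd', 'e', 'c', 'b']
'a': index 0 in ['a', 'd', 'e', 'c', 'b'] -> ['a', 'd', 'e', 'c', 'b']
'b': index 4 in ['a', 'd', 'e', 'c', 'b'] -> ['b', 'a', 'd', 'e', 'c']


Output: [2, 4, 4, 3, 0, 4]


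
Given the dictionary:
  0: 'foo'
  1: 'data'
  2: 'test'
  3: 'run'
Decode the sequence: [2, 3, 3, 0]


Look up each index in the dictionary:
  2 -> 'test'
  3 -> 'run'
  3 -> 'run'
  0 -> 'foo'

Decoded: "test run run foo"


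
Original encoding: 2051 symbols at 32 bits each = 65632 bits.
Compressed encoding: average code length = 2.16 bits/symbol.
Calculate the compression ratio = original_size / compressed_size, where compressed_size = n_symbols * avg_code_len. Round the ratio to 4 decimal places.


original_size = n_symbols * orig_bits = 2051 * 32 = 65632 bits
compressed_size = n_symbols * avg_code_len = 2051 * 2.16 = 4430.16 bits
ratio = original_size / compressed_size = 65632 / 4430.16 = 14.8148

Compression ratio = 14.8148


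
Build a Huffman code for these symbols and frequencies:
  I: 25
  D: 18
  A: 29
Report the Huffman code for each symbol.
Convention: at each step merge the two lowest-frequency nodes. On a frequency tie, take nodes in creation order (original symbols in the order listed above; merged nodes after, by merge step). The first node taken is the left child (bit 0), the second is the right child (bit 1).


Huffman tree construction:
Step 1: Merge D(18) + I(25) = 43
Step 2: Merge A(29) + (D+I)(43) = 72
Read each symbol's code off the tree from the root (left child = 0, right child = 1).

Codes:
  I: 11 (length 2)
  D: 10 (length 2)
  A: 0 (length 1)
Average code length: 115/72 = 1.5972 bits/symbol


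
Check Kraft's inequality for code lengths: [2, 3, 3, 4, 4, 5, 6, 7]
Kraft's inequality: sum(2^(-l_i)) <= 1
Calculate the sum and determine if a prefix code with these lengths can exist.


Sum = 2^(-2) + 2^(-3) + 2^(-3) + 2^(-4) + 2^(-4) + 2^(-5) + 2^(-6) + 2^(-7)
    = 0.25 + 0.125 + 0.125 + 0.0625 + 0.0625 + 0.03125 + 0.015625 + 0.0078125
    = 87/128 = 0.6796875
Since 0.6796875 <= 1, Kraft's inequality IS satisfied.
A prefix code with these lengths CAN exist.

Kraft sum = 0.6796875. Satisfied.


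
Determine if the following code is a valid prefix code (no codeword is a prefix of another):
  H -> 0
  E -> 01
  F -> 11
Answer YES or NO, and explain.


Checking each pair (does one codeword prefix another?):
  H='0' vs E='01': prefix -- VIOLATION

NO -- this is NOT a valid prefix code. H (0) is a prefix of E (01).


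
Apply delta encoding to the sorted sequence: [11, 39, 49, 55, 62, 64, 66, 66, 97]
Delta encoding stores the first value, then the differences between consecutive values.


First value: 11
Deltas:
  39 - 11 = 28
  49 - 39 = 10
  55 - 49 = 6
  62 - 55 = 7
  64 - 62 = 2
  66 - 64 = 2
  66 - 66 = 0
  97 - 66 = 31


Delta encoded: [11, 28, 10, 6, 7, 2, 2, 0, 31]


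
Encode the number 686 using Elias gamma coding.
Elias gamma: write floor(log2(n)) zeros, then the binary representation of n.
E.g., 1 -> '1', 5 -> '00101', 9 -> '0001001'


num_bits = floor(log2(686)) + 1 = 10
leading_zeros = num_bits - 1 = 9
binary(686) = 1010101110

Elias gamma(686) = '000000000' + '1010101110' = 0000000001010101110 (19 bits)


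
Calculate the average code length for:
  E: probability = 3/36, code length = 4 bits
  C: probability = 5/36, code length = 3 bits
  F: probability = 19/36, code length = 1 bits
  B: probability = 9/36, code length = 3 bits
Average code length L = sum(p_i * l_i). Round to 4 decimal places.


Weighted contributions p_i * l_i:
  E: (3/36) * 4 = 12/36
  C: (5/36) * 3 = 15/36
  F: (19/36) * 1 = 19/36
  B: (9/36) * 3 = 27/36
Sum = (12 + 15 + 19 + 27)/36 = 73/36

L = 73/36 = 2.0278 bits/symbol


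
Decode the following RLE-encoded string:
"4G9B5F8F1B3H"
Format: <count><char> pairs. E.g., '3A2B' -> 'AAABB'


Expanding each <count><char> pair:
  4G -> 'GGGG'
  9B -> 'BBBBBBBBB'
  5F -> 'FFFFF'
  8F -> 'FFFFFFFF'
  1B -> 'B'
  3H -> 'HHH'

Decoded = GGGGBBBBBBBBBFFFFFFFFFFFFFBHHH


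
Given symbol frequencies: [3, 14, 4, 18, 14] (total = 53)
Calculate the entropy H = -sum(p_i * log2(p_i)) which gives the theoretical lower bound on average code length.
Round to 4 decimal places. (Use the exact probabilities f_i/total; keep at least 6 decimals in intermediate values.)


Per-symbol terms -p_i * log2(p_i) with p_i = f_i/53:
  p = 3/53 = 0.056604: log2(p) = -4.142958, -p*log2(p) = 0.234507
  p = 14/53 = 0.264151: log2(p) = -1.920566, -p*log2(p) = 0.507319
  p = 4/53 = 0.075472: log2(p) = -3.727920, -p*log2(p) = 0.281352
  p = 18/53 = 0.339623: log2(p) = -1.557995, -p*log2(p) = 0.529131
  p = 14/53 = 0.264151: log2(p) = -1.920566, -p*log2(p) = 0.507319
H = 0.234507 + 0.507319 + 0.281352 + 0.529131 + 0.507319 = 2.059628

H = 2.0596 bits/symbol


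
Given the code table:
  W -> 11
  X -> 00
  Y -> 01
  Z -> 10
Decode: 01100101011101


Decoding:
01 -> Y
10 -> Z
01 -> Y
01 -> Y
01 -> Y
11 -> W
01 -> Y


Result: YZYYYWY


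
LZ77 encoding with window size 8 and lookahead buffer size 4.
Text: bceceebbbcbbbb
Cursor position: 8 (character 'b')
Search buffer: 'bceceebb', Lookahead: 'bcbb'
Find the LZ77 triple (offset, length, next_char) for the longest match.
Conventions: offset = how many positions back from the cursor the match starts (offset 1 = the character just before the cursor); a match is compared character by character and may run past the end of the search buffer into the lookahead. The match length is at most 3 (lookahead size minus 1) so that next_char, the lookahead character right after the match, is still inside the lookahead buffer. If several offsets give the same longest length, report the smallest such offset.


Try each offset into the search buffer:
  offset=1 (pos 7, char 'b'): match length 1
  offset=2 (pos 6, char 'b'): match length 1
  offset=3 (pos 5, char 'e'): match length 0
  offset=4 (pos 4, char 'e'): match length 0
  offset=5 (pos 3, char 'c'): match length 0
  offset=6 (pos 2, char 'e'): match length 0
  offset=7 (pos 1, char 'c'): match length 0
  offset=8 (pos 0, char 'b'): match length 2
Longest match has length 2 at offset 8.
next_char = character at position 8 + 2 = 10 -> 'b'

Best match: offset=8, length=2 (matching 'bc' starting at position 0)
LZ77 triple: (8, 2, 'b')


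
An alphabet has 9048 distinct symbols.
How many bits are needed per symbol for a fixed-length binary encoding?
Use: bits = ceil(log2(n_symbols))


log2(9048) = 13.1434
Bracket: 2^13 = 8192 < 9048 <= 2^14 = 16384
So ceil(log2(9048)) = 14

bits = ceil(log2(9048)) = ceil(13.1434) = 14 bits


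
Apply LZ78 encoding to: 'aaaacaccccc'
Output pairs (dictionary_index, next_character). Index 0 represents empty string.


LZ78 encoding steps:
Dictionary: {0: ''}
Step 1: w='' (idx 0), next='a' -> output (0, 'a'), add 'a' as idx 1
Step 2: w='a' (idx 1), next='a' -> output (1, 'a'), add 'aa' as idx 2
Step 3: w='a' (idx 1), next='c' -> output (1, 'c'), add 'ac' as idx 3
Step 4: w='ac' (idx 3), next='c' -> output (3, 'c'), add 'acc' as idx 4
Step 5: w='' (idx 0), next='c' -> output (0, 'c'), add 'c' as idx 5
Step 6: w='c' (idx 5), next='c' -> output (5, 'c'), add 'cc' as idx 6


Encoded: [(0, 'a'), (1, 'a'), (1, 'c'), (3, 'c'), (0, 'c'), (5, 'c')]


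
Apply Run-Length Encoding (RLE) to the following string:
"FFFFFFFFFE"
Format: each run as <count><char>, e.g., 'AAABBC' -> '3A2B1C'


Scanning runs left to right:
  i=0: run of 'F' x 9 -> '9F'
  i=9: run of 'E' x 1 -> '1E'

RLE = 9F1E


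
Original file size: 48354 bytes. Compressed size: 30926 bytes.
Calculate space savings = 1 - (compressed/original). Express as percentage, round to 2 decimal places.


ratio = compressed/original = 30926/48354 = 0.639575
savings = 1 - ratio = 1 - 0.639575 = 0.360425
as a percentage: 0.360425 * 100 = 36.04%

Space savings = 1 - 30926/48354 = 36.04%


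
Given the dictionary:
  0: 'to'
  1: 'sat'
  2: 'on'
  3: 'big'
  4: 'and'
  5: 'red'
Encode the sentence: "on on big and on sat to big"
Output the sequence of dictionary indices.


Look up each word in the dictionary:
  'on' -> 2
  'on' -> 2
  'big' -> 3
  'and' -> 4
  'on' -> 2
  'sat' -> 1
  'to' -> 0
  'big' -> 3

Encoded: [2, 2, 3, 4, 2, 1, 0, 3]


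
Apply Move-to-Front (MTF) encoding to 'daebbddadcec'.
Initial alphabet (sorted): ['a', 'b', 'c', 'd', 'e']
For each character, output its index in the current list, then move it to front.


MTF encoding:
'd': index 3 in ['a', 'b', 'c', 'd', 'e'] -> ['d', 'a', 'b', 'c', 'e']
'a': index 1 in ['d', 'a', 'b', 'c', 'e'] -> ['a', 'd', 'b', 'c', 'e']
'e': index 4 in ['a', 'd', 'b', 'c', 'e'] -> ['e', 'a', 'd', 'b', 'c']
'b': index 3 in ['e', 'a', 'd', 'b', 'c'] -> ['b', 'e', 'a', 'd', 'c']
'b': index 0 in ['b', 'e', 'a', 'd', 'c'] -> ['b', 'e', 'a', 'd', 'c']
'd': index 3 in ['b', 'e', 'a', 'd', 'c'] -> ['d', 'b', 'e', 'a', 'c']
'd': index 0 in ['d', 'b', 'e', 'a', 'c'] -> ['d', 'b', 'e', 'a', 'c']
'a': index 3 in ['d', 'b', 'e', 'a', 'c'] -> ['a', 'd', 'b', 'e', 'c']
'd': index 1 in ['a', 'd', 'b', 'e', 'c'] -> ['d', 'a', 'b', 'e', 'c']
'c': index 4 in ['d', 'a', 'b', 'e', 'c'] -> ['c', 'd', 'a', 'b', 'e']
'e': index 4 in ['c', 'd', 'a', 'b', 'e'] -> ['e', 'c', 'd', 'a', 'b']
'c': index 1 in ['e', 'c', 'd', 'a', 'b'] -> ['c', 'e', 'd', 'a', 'b']


Output: [3, 1, 4, 3, 0, 3, 0, 3, 1, 4, 4, 1]


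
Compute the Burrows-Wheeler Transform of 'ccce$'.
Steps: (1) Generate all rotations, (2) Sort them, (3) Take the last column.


Rotations (sorted):
  0: $ccce -> last char: e
  1: ccce$ -> last char: $
  2: cce$c -> last char: c
  3: ce$cc -> last char: c
  4: e$ccc -> last char: c


BWT = e$ccc


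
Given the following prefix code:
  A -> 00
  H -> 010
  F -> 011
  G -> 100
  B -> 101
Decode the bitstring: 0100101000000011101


Decoding step by step:
Bits 010 -> H
Bits 010 -> H
Bits 100 -> G
Bits 00 -> A
Bits 00 -> A
Bits 011 -> F
Bits 101 -> B


Decoded message: HHGAAFB


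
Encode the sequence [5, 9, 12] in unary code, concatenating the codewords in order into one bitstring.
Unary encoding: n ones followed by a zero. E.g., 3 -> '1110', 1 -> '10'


Encode each number as n ones followed by a terminating 0:
  5 -> 111110 (6 bits)
  9 -> 1111111110 (10 bits)
  12 -> 1111111111110 (13 bits)
Total length = 6 + 10 + 13 = 29 bits.

Unary([5, 9, 12]) = 11111011111111101111111111110 (29 bits)


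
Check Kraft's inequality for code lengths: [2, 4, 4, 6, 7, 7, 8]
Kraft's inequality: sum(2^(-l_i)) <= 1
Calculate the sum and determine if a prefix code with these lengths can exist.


Sum = 2^(-2) + 2^(-4) + 2^(-4) + 2^(-6) + 2^(-7) + 2^(-7) + 2^(-8)
    = 0.25 + 0.0625 + 0.0625 + 0.015625 + 0.0078125 + 0.0078125 + 0.00390625
    = 105/256 = 0.41015625
Since 0.41015625 <= 1, Kraft's inequality IS satisfied.
A prefix code with these lengths CAN exist.

Kraft sum = 0.41015625. Satisfied.


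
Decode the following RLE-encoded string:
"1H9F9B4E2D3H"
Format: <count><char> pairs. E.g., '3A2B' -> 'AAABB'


Expanding each <count><char> pair:
  1H -> 'H'
  9F -> 'FFFFFFFFF'
  9B -> 'BBBBBBBBB'
  4E -> 'EEEE'
  2D -> 'DD'
  3H -> 'HHH'

Decoded = HFFFFFFFFFBBBBBBBBBEEEEDDHHH


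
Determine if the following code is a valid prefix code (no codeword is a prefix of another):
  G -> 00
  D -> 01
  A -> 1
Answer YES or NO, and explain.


Checking each pair (does one codeword prefix another?):
  G='00' vs D='01': no prefix
  G='00' vs A='1': no prefix
  D='01' vs G='00': no prefix
  D='01' vs A='1': no prefix
  A='1' vs G='00': no prefix
  A='1' vs D='01': no prefix
No violation found over all pairs.

YES -- this is a valid prefix code. No codeword is a prefix of any other codeword.


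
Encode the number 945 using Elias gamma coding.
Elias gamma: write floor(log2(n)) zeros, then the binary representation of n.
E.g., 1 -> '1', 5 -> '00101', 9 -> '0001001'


num_bits = floor(log2(945)) + 1 = 10
leading_zeros = num_bits - 1 = 9
binary(945) = 1110110001

Elias gamma(945) = '000000000' + '1110110001' = 0000000001110110001 (19 bits)


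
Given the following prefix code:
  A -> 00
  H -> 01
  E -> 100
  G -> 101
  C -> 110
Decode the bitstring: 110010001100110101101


Decoding step by step:
Bits 110 -> C
Bits 01 -> H
Bits 00 -> A
Bits 01 -> H
Bits 100 -> E
Bits 110 -> C
Bits 101 -> G
Bits 101 -> G


Decoded message: CHAHECGG


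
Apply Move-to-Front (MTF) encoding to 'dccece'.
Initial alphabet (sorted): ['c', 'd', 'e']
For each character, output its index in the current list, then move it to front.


MTF encoding:
'd': index 1 in ['c', 'd', 'e'] -> ['d', 'c', 'e']
'c': index 1 in ['d', 'c', 'e'] -> ['c', 'd', 'e']
'c': index 0 in ['c', 'd', 'e'] -> ['c', 'd', 'e']
'e': index 2 in ['c', 'd', 'e'] -> ['e', 'c', 'd']
'c': index 1 in ['e', 'c', 'd'] -> ['c', 'e', 'd']
'e': index 1 in ['c', 'e', 'd'] -> ['e', 'c', 'd']


Output: [1, 1, 0, 2, 1, 1]


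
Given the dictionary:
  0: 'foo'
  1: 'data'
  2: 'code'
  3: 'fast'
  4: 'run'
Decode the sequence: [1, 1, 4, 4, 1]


Look up each index in the dictionary:
  1 -> 'data'
  1 -> 'data'
  4 -> 'run'
  4 -> 'run'
  1 -> 'data'

Decoded: "data data run run data"


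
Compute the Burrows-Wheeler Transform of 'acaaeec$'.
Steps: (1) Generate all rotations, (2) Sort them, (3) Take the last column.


Rotations (sorted):
  0: $acaaeec -> last char: c
  1: aaeec$ac -> last char: c
  2: acaaeec$ -> last char: $
  3: aeec$aca -> last char: a
  4: c$acaaee -> last char: e
  5: caaeec$a -> last char: a
  6: ec$acaae -> last char: e
  7: eec$acaa -> last char: a


BWT = cc$aeaea


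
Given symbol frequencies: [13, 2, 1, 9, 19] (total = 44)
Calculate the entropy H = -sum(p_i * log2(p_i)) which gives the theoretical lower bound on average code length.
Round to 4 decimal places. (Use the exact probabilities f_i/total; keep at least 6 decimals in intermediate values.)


Per-symbol terms -p_i * log2(p_i) with p_i = f_i/44:
  p = 13/44 = 0.295455: log2(p) = -1.758992, -p*log2(p) = 0.519702
  p = 2/44 = 0.045455: log2(p) = -4.459432, -p*log2(p) = 0.202701
  p = 1/44 = 0.022727: log2(p) = -5.459432, -p*log2(p) = 0.124078
  p = 9/44 = 0.204545: log2(p) = -2.289507, -p*log2(p) = 0.468308
  p = 19/44 = 0.431818: log2(p) = -1.211504, -p*log2(p) = 0.523149
H = 0.519702 + 0.202701 + 0.124078 + 0.468308 + 0.523149 = 1.837938

H = 1.8379 bits/symbol


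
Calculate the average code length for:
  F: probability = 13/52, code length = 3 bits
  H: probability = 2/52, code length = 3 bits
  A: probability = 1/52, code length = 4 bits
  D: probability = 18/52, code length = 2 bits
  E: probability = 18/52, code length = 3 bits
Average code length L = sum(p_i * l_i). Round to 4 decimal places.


Weighted contributions p_i * l_i:
  F: (13/52) * 3 = 39/52
  H: (2/52) * 3 = 6/52
  A: (1/52) * 4 = 4/52
  D: (18/52) * 2 = 36/52
  E: (18/52) * 3 = 54/52
Sum = (39 + 6 + 4 + 36 + 54)/52 = 139/52

L = 139/52 = 2.6731 bits/symbol


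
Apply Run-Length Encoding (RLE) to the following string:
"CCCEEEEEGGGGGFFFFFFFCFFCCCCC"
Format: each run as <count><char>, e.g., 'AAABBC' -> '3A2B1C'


Scanning runs left to right:
  i=0: run of 'C' x 3 -> '3C'
  i=3: run of 'E' x 5 -> '5E'
  i=8: run of 'G' x 5 -> '5G'
  i=13: run of 'F' x 7 -> '7F'
  i=20: run of 'C' x 1 -> '1C'
  i=21: run of 'F' x 2 -> '2F'
  i=23: run of 'C' x 5 -> '5C'

RLE = 3C5E5G7F1C2F5C


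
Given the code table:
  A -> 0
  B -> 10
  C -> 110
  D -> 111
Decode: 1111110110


Decoding:
111 -> D
111 -> D
0 -> A
110 -> C


Result: DDAC


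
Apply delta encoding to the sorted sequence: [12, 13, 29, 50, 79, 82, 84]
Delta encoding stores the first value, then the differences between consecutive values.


First value: 12
Deltas:
  13 - 12 = 1
  29 - 13 = 16
  50 - 29 = 21
  79 - 50 = 29
  82 - 79 = 3
  84 - 82 = 2


Delta encoded: [12, 1, 16, 21, 29, 3, 2]


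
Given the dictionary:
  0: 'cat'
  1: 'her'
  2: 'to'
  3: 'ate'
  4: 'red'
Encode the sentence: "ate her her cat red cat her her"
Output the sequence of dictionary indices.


Look up each word in the dictionary:
  'ate' -> 3
  'her' -> 1
  'her' -> 1
  'cat' -> 0
  'red' -> 4
  'cat' -> 0
  'her' -> 1
  'her' -> 1

Encoded: [3, 1, 1, 0, 4, 0, 1, 1]


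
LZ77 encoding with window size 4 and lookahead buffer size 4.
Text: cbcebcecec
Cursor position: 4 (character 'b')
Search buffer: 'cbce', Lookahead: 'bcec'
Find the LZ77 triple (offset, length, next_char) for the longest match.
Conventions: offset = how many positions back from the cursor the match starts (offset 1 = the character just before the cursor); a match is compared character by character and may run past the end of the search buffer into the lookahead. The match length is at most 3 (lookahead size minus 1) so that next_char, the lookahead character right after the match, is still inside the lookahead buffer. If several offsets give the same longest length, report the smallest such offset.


Try each offset into the search buffer:
  offset=1 (pos 3, char 'e'): match length 0
  offset=2 (pos 2, char 'c'): match length 0
  offset=3 (pos 1, char 'b'): match length 3
  offset=4 (pos 0, char 'c'): match length 0
Longest match has length 3 at offset 3.
next_char = character at position 4 + 3 = 7 -> 'c'

Best match: offset=3, length=3 (matching 'bce' starting at position 1)
LZ77 triple: (3, 3, 'c')


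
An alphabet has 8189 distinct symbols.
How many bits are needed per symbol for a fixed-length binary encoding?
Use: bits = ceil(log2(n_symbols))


log2(8189) = 12.9995
Bracket: 2^12 = 4096 < 8189 <= 2^13 = 8192
So ceil(log2(8189)) = 13

bits = ceil(log2(8189)) = ceil(12.9995) = 13 bits


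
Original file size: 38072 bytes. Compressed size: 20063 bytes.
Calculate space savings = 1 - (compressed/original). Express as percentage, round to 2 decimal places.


ratio = compressed/original = 20063/38072 = 0.526975
savings = 1 - ratio = 1 - 0.526975 = 0.473025
as a percentage: 0.473025 * 100 = 47.3%

Space savings = 1 - 20063/38072 = 47.3%


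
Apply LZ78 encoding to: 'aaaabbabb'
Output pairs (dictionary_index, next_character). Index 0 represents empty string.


LZ78 encoding steps:
Dictionary: {0: ''}
Step 1: w='' (idx 0), next='a' -> output (0, 'a'), add 'a' as idx 1
Step 2: w='a' (idx 1), next='a' -> output (1, 'a'), add 'aa' as idx 2
Step 3: w='a' (idx 1), next='b' -> output (1, 'b'), add 'ab' as idx 3
Step 4: w='' (idx 0), next='b' -> output (0, 'b'), add 'b' as idx 4
Step 5: w='ab' (idx 3), next='b' -> output (3, 'b'), add 'abb' as idx 5


Encoded: [(0, 'a'), (1, 'a'), (1, 'b'), (0, 'b'), (3, 'b')]


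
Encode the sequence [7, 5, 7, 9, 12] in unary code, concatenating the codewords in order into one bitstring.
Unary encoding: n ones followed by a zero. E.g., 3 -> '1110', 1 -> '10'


Encode each number as n ones followed by a terminating 0:
  7 -> 11111110 (8 bits)
  5 -> 111110 (6 bits)
  7 -> 11111110 (8 bits)
  9 -> 1111111110 (10 bits)
  12 -> 1111111111110 (13 bits)
Total length = 8 + 6 + 8 + 10 + 13 = 45 bits.

Unary([7, 5, 7, 9, 12]) = 111111101111101111111011111111101111111111110 (45 bits)


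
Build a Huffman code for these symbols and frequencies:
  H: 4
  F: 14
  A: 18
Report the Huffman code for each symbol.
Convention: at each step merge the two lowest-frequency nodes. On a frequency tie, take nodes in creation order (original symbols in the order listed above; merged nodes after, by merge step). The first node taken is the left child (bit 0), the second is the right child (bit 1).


Huffman tree construction:
Step 1: Merge H(4) + F(14) = 18
Step 2: Merge A(18) + (H+F)(18) = 36
Read each symbol's code off the tree from the root (left child = 0, right child = 1).

Codes:
  H: 10 (length 2)
  F: 11 (length 2)
  A: 0 (length 1)
Average code length: 54/36 = 1.5000 bits/symbol


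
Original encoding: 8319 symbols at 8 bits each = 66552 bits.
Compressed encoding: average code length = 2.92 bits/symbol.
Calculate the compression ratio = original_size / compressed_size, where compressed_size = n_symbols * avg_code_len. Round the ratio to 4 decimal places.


original_size = n_symbols * orig_bits = 8319 * 8 = 66552 bits
compressed_size = n_symbols * avg_code_len = 8319 * 2.92 = 24291.48 bits
ratio = original_size / compressed_size = 66552 / 24291.48 = 2.7397

Compression ratio = 2.7397


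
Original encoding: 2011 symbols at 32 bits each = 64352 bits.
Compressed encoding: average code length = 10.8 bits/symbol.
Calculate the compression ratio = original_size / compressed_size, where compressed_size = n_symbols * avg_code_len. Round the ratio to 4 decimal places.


original_size = n_symbols * orig_bits = 2011 * 32 = 64352 bits
compressed_size = n_symbols * avg_code_len = 2011 * 10.8 = 21718.8 bits
ratio = original_size / compressed_size = 64352 / 21718.8 = 2.963

Compression ratio = 2.963


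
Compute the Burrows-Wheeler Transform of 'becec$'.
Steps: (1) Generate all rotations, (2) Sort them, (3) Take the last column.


Rotations (sorted):
  0: $becec -> last char: c
  1: becec$ -> last char: $
  2: c$bece -> last char: e
  3: cec$be -> last char: e
  4: ec$bec -> last char: c
  5: ecec$b -> last char: b


BWT = c$eecb
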